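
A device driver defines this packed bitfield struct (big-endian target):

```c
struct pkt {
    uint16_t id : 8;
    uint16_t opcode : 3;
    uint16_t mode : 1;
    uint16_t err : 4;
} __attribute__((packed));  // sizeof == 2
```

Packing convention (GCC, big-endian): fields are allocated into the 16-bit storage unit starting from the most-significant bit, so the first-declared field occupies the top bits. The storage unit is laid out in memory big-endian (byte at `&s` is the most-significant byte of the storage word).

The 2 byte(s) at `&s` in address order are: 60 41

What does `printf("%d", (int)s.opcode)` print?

[0]=0x60 [1]=0x41 (big-endian) → word 0x6041
id:8 @ bit 8 → (0x6041>>8)&0xff = 0x60
opcode:3 @ bit 5 → (0x6041>>5)&0x7 = 0x2  ←
mode:1 @ bit 4 → (0x6041>>4)&0x1 = 0x0
err:4 @ bit 0 → (0x6041>>0)&0xf = 0x1

2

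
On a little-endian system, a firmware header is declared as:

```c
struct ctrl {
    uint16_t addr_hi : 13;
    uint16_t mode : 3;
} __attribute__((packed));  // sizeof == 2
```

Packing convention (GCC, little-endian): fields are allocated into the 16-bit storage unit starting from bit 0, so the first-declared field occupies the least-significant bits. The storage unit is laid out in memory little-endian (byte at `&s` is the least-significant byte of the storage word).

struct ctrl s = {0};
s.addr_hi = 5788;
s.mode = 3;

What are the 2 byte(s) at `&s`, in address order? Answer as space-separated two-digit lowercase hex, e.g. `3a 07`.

addr_hi:13 = 5788 → 0x169c << 0 → word 0x169c
mode:3 = 3 → 0x3 << 13 → word 0x769c
word = 0x769c → little-endian bytes:
  [0]=0x9c  [1]=0x76

9c 76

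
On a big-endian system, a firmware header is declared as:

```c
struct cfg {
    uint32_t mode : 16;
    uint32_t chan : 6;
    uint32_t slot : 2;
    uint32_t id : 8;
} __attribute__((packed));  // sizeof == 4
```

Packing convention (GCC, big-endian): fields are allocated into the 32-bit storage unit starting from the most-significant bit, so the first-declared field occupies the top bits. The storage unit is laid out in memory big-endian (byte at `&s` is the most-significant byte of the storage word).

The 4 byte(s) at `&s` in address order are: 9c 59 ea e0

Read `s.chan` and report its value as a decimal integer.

58

[0]=0x9c [1]=0x59 [2]=0xea [3]=0xe0 (big-endian) → word 0x9c59eae0
mode:16 @ bit 16 → (0x9c59eae0>>16)&0xffff = 0x9c59
chan:6 @ bit 10 → (0x9c59eae0>>10)&0x3f = 0x3a  ←
slot:2 @ bit 8 → (0x9c59eae0>>8)&0x3 = 0x2
id:8 @ bit 0 → (0x9c59eae0>>0)&0xff = 0xe0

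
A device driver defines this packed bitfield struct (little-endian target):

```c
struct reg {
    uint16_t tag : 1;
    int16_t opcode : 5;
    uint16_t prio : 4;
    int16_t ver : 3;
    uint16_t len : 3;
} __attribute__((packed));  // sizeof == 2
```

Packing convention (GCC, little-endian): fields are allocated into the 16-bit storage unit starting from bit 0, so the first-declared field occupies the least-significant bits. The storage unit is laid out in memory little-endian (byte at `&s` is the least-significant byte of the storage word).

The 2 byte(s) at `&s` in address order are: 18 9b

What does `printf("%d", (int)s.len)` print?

[0]=0x18 [1]=0x9b (little-endian) → word 0x9b18
tag [0+:1] = (word>>0) & 0x1 = 0
opcode [1+:5] = (word>>1) & 0x1f = 12
prio [6+:4] = (word>>6) & 0xf = 12
ver [10+:3] = (word>>10) & 0x7 = 6
len [13+:3] = (word>>13) & 0x7 = 4  ←

4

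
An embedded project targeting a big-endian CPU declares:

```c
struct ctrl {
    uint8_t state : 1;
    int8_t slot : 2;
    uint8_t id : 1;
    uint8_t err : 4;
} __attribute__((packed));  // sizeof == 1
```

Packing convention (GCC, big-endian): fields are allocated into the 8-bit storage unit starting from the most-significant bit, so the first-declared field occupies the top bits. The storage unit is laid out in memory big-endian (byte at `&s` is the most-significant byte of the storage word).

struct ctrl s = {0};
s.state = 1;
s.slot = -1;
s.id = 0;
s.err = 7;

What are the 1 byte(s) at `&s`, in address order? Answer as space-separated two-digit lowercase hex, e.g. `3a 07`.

e7

[7+:1] state=1 & 0x1 = 0x1; word=0x80
[5+:2] slot=-1 & 0x3 = 0x3; word=0xe0
[4+:1] id=0 & 0x1 = 0x0; word=0xe0
[0+:4] err=7 & 0xf = 0x7; word=0xe7
word = 0xe7 → big-endian bytes:
  [0]=0xe7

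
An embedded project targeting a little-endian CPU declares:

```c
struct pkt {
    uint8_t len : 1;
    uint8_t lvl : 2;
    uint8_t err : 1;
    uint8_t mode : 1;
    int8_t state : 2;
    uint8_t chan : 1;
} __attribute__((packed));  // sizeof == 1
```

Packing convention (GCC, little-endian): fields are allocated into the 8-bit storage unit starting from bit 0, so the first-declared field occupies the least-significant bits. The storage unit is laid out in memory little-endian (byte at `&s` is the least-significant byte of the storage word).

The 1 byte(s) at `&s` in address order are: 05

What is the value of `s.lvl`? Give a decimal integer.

[0]=0x05 (little-endian) → word 0x05
len [0+:1] = (word>>0) & 0x1 = 1
lvl [1+:2] = (word>>1) & 0x3 = 2  ←
err [3+:1] = (word>>3) & 0x1 = 0
mode [4+:1] = (word>>4) & 0x1 = 0
state [5+:2] = (word>>5) & 0x3 = 0
chan [7+:1] = (word>>7) & 0x1 = 0

2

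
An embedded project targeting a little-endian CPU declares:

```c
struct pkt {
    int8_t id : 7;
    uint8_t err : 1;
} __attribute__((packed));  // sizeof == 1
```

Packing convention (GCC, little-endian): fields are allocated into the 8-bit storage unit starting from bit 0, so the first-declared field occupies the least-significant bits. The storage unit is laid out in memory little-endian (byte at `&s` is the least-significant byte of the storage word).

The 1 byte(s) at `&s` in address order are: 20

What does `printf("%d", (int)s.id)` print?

32

[0]=0x20 (little-endian) → word 0x20
id:7 @ bit 0 → (0x20>>0)&0x7f = 0x20  ←
err:1 @ bit 7 → (0x20>>7)&0x1 = 0x0
id signed 7b, MSB=0: value = 32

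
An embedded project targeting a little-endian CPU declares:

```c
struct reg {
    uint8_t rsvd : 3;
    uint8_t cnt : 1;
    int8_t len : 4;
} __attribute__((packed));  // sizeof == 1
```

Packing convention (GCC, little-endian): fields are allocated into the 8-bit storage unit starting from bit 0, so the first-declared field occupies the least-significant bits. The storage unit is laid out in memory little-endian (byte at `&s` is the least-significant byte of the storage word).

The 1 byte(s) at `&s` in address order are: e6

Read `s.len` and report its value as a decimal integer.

-2

[0]=0xe6 (little-endian) → word 0xe6
rsvd:3 @ bit 0 → (0xe6>>0)&0x7 = 0x6
cnt:1 @ bit 3 → (0xe6>>3)&0x1 = 0x0
len:4 @ bit 4 → (0xe6>>4)&0xf = 0xe  ←
len signed 4b, MSB=1: 14 - 16 = -2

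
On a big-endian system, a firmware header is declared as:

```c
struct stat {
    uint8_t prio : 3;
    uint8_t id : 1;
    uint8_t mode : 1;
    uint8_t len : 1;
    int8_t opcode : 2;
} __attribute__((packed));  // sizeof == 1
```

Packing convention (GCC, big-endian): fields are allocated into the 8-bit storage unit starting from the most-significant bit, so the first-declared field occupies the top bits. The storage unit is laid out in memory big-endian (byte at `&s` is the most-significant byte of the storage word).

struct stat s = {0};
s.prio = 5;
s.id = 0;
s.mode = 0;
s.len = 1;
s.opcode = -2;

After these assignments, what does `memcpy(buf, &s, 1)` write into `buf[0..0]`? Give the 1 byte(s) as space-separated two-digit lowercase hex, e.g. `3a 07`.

a6

prio (3b) val=5 bits=0x5 at bit 5: 0xa0
id (1b) val=0 bits=0x0 at bit 4: 0xa0
mode (1b) val=0 bits=0x0 at bit 3: 0xa0
len (1b) val=1 bits=0x1 at bit 2: 0xa4
opcode (2b) val=-2 bits=0x2 at bit 0: 0xa6
word = 0xa6 → big-endian bytes:
  [0]=0xa6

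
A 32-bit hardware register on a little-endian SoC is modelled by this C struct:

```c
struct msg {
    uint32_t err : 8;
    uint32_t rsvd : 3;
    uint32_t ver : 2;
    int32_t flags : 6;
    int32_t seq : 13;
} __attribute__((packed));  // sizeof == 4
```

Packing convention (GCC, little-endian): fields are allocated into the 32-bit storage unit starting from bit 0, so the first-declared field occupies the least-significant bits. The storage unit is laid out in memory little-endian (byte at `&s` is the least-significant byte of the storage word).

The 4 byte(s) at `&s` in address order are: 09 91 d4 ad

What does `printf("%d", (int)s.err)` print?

[0]=0x09 [1]=0x91 [2]=0xd4 [3]=0xad (little-endian) → word 0xadd49109
err:8 @ bit 0 → (0xadd49109>>0)&0xff = 0x9  ←
rsvd:3 @ bit 8 → (0xadd49109>>8)&0x7 = 0x1
ver:2 @ bit 11 → (0xadd49109>>11)&0x3 = 0x2
flags:6 @ bit 13 → (0xadd49109>>13)&0x3f = 0x24
seq:13 @ bit 19 → (0xadd49109>>19)&0x1fff = 0x15ba

9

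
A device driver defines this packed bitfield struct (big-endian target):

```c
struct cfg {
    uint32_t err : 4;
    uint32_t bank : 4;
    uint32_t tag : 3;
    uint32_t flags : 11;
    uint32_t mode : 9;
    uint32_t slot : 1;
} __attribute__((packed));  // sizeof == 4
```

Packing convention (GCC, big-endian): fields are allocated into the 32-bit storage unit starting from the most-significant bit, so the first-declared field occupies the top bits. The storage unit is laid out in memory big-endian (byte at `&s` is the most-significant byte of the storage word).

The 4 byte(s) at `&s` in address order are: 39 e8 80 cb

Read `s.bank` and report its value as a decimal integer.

[0]=0x39 [1]=0xe8 [2]=0x80 [3]=0xcb (big-endian) → word 0x39e880cb
err:4 @ bit 28 → (0x39e880cb>>28)&0xf = 0x3
bank:4 @ bit 24 → (0x39e880cb>>24)&0xf = 0x9  ←
tag:3 @ bit 21 → (0x39e880cb>>21)&0x7 = 0x7
flags:11 @ bit 10 → (0x39e880cb>>10)&0x7ff = 0x220
mode:9 @ bit 1 → (0x39e880cb>>1)&0x1ff = 0x65
slot:1 @ bit 0 → (0x39e880cb>>0)&0x1 = 0x1

9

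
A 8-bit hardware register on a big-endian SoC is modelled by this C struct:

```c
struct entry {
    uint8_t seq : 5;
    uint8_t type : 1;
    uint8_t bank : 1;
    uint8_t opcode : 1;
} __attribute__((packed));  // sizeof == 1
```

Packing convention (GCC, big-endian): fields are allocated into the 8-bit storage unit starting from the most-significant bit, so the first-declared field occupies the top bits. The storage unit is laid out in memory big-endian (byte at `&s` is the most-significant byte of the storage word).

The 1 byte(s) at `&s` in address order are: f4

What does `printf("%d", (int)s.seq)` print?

30

[0]=0xf4 (big-endian) → word 0xf4
seq:5 @ bit 3 → (0xf4>>3)&0x1f = 0x1e  ←
type:1 @ bit 2 → (0xf4>>2)&0x1 = 0x1
bank:1 @ bit 1 → (0xf4>>1)&0x1 = 0x0
opcode:1 @ bit 0 → (0xf4>>0)&0x1 = 0x0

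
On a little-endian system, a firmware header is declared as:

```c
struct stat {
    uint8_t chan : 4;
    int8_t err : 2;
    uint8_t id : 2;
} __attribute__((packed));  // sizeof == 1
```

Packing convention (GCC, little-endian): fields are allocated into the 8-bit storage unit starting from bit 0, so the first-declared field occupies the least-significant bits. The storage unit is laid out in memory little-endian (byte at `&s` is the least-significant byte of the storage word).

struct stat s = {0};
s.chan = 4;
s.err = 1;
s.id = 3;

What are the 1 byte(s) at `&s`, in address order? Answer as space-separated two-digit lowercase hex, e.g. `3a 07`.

chan:4 = 4 → 0x4 << 0 → word 0x04
err:2 = 1 → 0x1 << 4 → word 0x14
id:2 = 3 → 0x3 << 6 → word 0xd4
word = 0xd4 → little-endian bytes:
  [0]=0xd4

d4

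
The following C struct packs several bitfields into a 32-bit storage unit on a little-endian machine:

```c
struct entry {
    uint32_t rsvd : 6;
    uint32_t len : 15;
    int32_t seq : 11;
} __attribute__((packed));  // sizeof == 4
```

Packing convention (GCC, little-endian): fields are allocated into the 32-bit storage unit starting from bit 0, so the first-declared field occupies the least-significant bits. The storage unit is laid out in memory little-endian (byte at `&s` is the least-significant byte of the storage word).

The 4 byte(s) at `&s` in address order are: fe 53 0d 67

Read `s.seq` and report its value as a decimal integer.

[0]=0xfe [1]=0x53 [2]=0x0d [3]=0x67 (little-endian) → word 0x670d53fe
rsvd [0+:6] = (word>>0) & 0x3f = 62
len [6+:15] = (word>>6) & 0x7fff = 13647
seq [21+:11] = (word>>21) & 0x7ff = 824  ←
seq signed 11b, MSB=0: value = 824

824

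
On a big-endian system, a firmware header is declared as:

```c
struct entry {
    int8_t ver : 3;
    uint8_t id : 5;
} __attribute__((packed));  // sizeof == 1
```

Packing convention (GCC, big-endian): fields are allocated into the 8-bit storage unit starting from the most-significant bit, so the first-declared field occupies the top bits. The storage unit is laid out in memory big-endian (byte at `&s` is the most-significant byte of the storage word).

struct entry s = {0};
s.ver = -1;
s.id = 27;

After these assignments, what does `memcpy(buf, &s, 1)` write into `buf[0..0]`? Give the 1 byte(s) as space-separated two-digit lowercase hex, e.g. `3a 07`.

[5+:3] ver=-1 & 0x7 = 0x7; word=0xe0
[0+:5] id=27 & 0x1f = 0x1b; word=0xfb
word = 0xfb → big-endian bytes:
  [0]=0xfb

fb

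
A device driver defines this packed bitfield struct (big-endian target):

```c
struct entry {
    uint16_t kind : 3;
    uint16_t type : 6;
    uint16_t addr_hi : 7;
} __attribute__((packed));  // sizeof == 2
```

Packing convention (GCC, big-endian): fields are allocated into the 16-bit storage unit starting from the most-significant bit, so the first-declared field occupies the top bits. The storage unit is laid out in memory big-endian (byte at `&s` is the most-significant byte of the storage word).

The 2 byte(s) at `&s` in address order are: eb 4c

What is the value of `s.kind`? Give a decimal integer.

7

[0]=0xeb [1]=0x4c (big-endian) → word 0xeb4c
kind:3 @ bit 13 → (0xeb4c>>13)&0x7 = 0x7  ←
type:6 @ bit 7 → (0xeb4c>>7)&0x3f = 0x16
addr_hi:7 @ bit 0 → (0xeb4c>>0)&0x7f = 0x4c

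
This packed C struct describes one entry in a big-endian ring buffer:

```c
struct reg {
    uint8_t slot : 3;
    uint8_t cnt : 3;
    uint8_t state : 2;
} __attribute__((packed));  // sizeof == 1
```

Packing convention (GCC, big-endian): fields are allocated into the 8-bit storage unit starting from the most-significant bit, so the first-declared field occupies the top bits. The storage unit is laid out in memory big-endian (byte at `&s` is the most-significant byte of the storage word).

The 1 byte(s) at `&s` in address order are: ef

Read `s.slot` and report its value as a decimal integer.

7

[0]=0xef (big-endian) → word 0xef
slot [5+:3] = (word>>5) & 0x7 = 7  ←
cnt [2+:3] = (word>>2) & 0x7 = 3
state [0+:2] = (word>>0) & 0x3 = 3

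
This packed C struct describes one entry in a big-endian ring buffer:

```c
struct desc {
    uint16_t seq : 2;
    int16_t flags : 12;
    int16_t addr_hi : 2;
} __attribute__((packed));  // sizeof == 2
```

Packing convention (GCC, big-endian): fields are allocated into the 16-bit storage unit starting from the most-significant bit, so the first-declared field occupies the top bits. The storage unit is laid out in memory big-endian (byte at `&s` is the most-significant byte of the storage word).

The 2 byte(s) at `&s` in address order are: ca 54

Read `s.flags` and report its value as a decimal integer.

661

[0]=0xca [1]=0x54 (big-endian) → word 0xca54
seq [14+:2] = (word>>14) & 0x3 = 3
flags [2+:12] = (word>>2) & 0xfff = 661  ←
addr_hi [0+:2] = (word>>0) & 0x3 = 0
flags signed 12b, MSB=0: value = 661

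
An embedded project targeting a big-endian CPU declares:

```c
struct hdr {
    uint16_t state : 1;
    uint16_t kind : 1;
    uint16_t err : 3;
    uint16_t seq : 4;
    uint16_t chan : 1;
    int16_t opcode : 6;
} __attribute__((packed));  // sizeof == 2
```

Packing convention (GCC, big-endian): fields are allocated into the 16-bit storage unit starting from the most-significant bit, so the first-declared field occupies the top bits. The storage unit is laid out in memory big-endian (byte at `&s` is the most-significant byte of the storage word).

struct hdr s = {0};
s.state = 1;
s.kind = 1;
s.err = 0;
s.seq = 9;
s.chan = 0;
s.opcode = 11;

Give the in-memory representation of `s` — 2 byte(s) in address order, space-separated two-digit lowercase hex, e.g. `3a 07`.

state:1 = 1 → 0x1 << 15 → word 0x8000
kind:1 = 1 → 0x1 << 14 → word 0xc000
err:3 = 0 → 0x0 << 11 → word 0xc000
seq:4 = 9 → 0x9 << 7 → word 0xc480
chan:1 = 0 → 0x0 << 6 → word 0xc480
opcode:6 = 11 → 0xb << 0 → word 0xc48b
word = 0xc48b → big-endian bytes:
  [0]=0xc4  [1]=0x8b

c4 8b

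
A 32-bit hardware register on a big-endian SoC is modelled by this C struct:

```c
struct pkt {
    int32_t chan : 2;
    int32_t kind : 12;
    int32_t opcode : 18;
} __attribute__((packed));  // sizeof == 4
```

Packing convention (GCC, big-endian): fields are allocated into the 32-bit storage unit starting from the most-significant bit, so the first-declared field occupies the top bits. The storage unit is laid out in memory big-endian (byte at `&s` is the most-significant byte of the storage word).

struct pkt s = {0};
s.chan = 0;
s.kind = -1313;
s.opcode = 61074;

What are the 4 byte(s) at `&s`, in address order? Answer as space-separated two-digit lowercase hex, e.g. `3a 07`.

2b 7c ee 92

chan:2 = 0 → 0x0 << 30 → word 0x00000000
kind:12 = -1313 → 0xadf << 18 → word 0x2b7c0000
opcode:18 = 61074 → 0xee92 << 0 → word 0x2b7cee92
word = 0x2b7cee92 → big-endian bytes:
  [0]=0x2b  [1]=0x7c  [2]=0xee  [3]=0x92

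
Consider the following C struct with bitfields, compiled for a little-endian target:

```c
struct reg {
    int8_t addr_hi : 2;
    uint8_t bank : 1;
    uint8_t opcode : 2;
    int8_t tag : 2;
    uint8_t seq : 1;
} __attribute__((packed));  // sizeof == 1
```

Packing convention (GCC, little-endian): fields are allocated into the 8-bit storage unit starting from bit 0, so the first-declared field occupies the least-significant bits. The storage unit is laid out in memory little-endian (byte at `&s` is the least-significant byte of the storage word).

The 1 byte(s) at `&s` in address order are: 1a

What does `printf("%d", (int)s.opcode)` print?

[0]=0x1a (little-endian) → word 0x1a
addr_hi [0+:2] = (word>>0) & 0x3 = 2
bank [2+:1] = (word>>2) & 0x1 = 0
opcode [3+:2] = (word>>3) & 0x3 = 3  ←
tag [5+:2] = (word>>5) & 0x3 = 0
seq [7+:1] = (word>>7) & 0x1 = 0

3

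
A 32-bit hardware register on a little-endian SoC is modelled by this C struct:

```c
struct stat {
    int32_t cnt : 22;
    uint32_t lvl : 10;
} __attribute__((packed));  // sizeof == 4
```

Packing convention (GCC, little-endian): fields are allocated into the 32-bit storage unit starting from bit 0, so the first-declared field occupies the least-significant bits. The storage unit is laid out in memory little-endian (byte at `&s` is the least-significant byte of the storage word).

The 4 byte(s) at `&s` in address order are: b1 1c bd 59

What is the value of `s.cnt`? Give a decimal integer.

[0]=0xb1 [1]=0x1c [2]=0xbd [3]=0x59 (little-endian) → word 0x59bd1cb1
cnt:22 @ bit 0 → (0x59bd1cb1>>0)&0x3fffff = 0x3d1cb1  ←
lvl:10 @ bit 22 → (0x59bd1cb1>>22)&0x3ff = 0x166
cnt signed 22b, MSB=1: 4005041 - 4194304 = -189263

-189263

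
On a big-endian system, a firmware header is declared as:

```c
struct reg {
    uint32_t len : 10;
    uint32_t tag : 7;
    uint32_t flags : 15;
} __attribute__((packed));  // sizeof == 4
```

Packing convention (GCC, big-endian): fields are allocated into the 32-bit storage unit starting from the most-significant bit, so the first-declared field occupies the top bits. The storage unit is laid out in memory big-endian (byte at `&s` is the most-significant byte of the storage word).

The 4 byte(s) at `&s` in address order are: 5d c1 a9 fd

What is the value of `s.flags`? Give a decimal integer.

[0]=0x5d [1]=0xc1 [2]=0xa9 [3]=0xfd (big-endian) → word 0x5dc1a9fd
len:10 @ bit 22 → (0x5dc1a9fd>>22)&0x3ff = 0x177
tag:7 @ bit 15 → (0x5dc1a9fd>>15)&0x7f = 0x3
flags:15 @ bit 0 → (0x5dc1a9fd>>0)&0x7fff = 0x29fd  ←

10749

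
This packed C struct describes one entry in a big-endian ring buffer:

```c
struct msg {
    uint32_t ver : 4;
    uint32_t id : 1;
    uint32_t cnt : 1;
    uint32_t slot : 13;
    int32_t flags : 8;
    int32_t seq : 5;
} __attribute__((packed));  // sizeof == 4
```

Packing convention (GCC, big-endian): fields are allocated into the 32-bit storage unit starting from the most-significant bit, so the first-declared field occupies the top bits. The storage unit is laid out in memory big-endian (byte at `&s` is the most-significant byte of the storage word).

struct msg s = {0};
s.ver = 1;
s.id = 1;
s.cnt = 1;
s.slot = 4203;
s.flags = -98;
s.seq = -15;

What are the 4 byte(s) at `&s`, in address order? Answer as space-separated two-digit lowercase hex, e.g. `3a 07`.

ver:4 = 1 → 0x1 << 28 → word 0x10000000
id:1 = 1 → 0x1 << 27 → word 0x18000000
cnt:1 = 1 → 0x1 << 26 → word 0x1c000000
slot:13 = 4203 → 0x106b << 13 → word 0x1e0d6000
flags:8 = -98 → 0x9e << 5 → word 0x1e0d73c0
seq:5 = -15 → 0x11 << 0 → word 0x1e0d73d1
word = 0x1e0d73d1 → big-endian bytes:
  [0]=0x1e  [1]=0x0d  [2]=0x73  [3]=0xd1

1e 0d 73 d1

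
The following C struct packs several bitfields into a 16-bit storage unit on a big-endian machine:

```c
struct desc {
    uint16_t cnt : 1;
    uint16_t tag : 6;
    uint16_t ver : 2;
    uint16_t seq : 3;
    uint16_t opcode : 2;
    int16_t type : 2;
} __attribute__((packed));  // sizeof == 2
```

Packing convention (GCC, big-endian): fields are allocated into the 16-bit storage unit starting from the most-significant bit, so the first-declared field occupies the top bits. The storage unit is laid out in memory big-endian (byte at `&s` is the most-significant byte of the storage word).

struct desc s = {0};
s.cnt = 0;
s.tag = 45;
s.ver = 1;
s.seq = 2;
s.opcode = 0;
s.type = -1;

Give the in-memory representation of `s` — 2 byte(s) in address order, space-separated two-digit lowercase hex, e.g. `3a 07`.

cnt:1 = 0 → 0x0 << 15 → word 0x0000
tag:6 = 45 → 0x2d << 9 → word 0x5a00
ver:2 = 1 → 0x1 << 7 → word 0x5a80
seq:3 = 2 → 0x2 << 4 → word 0x5aa0
opcode:2 = 0 → 0x0 << 2 → word 0x5aa0
type:2 = -1 → 0x3 << 0 → word 0x5aa3
word = 0x5aa3 → big-endian bytes:
  [0]=0x5a  [1]=0xa3

5a a3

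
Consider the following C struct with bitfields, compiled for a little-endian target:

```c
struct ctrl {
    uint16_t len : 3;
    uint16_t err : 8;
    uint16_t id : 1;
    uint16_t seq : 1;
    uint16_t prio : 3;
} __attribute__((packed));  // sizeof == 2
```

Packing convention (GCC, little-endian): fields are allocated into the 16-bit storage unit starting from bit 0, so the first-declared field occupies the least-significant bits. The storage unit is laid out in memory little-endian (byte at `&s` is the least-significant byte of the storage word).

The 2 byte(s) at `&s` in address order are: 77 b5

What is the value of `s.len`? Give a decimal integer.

[0]=0x77 [1]=0xb5 (little-endian) → word 0xb577
len [0+:3] = (word>>0) & 0x7 = 7  ←
err [3+:8] = (word>>3) & 0xff = 174
id [11+:1] = (word>>11) & 0x1 = 0
seq [12+:1] = (word>>12) & 0x1 = 1
prio [13+:3] = (word>>13) & 0x7 = 5

7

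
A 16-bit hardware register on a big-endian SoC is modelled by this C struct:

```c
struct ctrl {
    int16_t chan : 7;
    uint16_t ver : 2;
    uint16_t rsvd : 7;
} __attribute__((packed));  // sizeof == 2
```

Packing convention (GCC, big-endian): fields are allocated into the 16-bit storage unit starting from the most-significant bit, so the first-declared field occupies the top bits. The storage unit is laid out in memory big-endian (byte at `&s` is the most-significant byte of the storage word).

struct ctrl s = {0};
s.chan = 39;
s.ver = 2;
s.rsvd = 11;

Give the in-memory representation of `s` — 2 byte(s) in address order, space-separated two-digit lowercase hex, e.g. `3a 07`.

chan (7b) val=39 bits=0x27 at bit 9: 0x4e00
ver (2b) val=2 bits=0x2 at bit 7: 0x4f00
rsvd (7b) val=11 bits=0xb at bit 0: 0x4f0b
word = 0x4f0b → big-endian bytes:
  [0]=0x4f  [1]=0x0b

4f 0b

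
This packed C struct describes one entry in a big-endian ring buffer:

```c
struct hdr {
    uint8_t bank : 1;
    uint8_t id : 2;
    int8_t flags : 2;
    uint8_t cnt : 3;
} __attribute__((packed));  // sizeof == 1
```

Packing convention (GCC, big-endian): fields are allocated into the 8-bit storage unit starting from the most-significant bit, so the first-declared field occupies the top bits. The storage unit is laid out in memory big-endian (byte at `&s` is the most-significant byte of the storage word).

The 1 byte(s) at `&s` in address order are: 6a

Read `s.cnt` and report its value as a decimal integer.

2

[0]=0x6a (big-endian) → word 0x6a
bank:1 @ bit 7 → (0x6a>>7)&0x1 = 0x0
id:2 @ bit 5 → (0x6a>>5)&0x3 = 0x3
flags:2 @ bit 3 → (0x6a>>3)&0x3 = 0x1
cnt:3 @ bit 0 → (0x6a>>0)&0x7 = 0x2  ←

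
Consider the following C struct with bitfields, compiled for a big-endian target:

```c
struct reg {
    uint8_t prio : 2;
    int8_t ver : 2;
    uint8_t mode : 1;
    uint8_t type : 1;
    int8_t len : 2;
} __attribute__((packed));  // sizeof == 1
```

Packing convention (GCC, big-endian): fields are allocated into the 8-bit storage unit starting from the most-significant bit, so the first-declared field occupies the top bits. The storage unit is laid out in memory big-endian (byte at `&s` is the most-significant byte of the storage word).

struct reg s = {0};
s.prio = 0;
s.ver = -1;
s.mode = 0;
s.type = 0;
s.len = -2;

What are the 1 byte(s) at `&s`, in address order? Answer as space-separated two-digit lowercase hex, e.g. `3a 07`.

prio:2 = 0 → 0x0 << 6 → word 0x00
ver:2 = -1 → 0x3 << 4 → word 0x30
mode:1 = 0 → 0x0 << 3 → word 0x30
type:1 = 0 → 0x0 << 2 → word 0x30
len:2 = -2 → 0x2 << 0 → word 0x32
word = 0x32 → big-endian bytes:
  [0]=0x32

32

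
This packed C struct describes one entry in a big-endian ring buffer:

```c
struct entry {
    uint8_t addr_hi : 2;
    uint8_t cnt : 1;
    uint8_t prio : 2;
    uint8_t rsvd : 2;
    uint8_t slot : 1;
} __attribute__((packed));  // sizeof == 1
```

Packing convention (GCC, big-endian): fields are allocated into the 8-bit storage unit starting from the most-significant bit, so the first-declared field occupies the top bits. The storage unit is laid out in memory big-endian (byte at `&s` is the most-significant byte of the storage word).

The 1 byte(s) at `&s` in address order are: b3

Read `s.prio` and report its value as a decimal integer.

2

[0]=0xb3 (big-endian) → word 0xb3
addr_hi [6+:2] = (word>>6) & 0x3 = 2
cnt [5+:1] = (word>>5) & 0x1 = 1
prio [3+:2] = (word>>3) & 0x3 = 2  ←
rsvd [1+:2] = (word>>1) & 0x3 = 1
slot [0+:1] = (word>>0) & 0x1 = 1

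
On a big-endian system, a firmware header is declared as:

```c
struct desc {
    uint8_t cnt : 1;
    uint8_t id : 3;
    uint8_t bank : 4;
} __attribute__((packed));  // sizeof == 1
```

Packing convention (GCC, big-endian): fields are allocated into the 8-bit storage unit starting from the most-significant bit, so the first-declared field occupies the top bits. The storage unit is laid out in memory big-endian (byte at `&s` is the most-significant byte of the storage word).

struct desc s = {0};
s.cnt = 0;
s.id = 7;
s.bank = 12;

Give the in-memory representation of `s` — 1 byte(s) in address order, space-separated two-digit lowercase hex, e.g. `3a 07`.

7c

cnt:1 = 0 → 0x0 << 7 → word 0x00
id:3 = 7 → 0x7 << 4 → word 0x70
bank:4 = 12 → 0xc << 0 → word 0x7c
word = 0x7c → big-endian bytes:
  [0]=0x7c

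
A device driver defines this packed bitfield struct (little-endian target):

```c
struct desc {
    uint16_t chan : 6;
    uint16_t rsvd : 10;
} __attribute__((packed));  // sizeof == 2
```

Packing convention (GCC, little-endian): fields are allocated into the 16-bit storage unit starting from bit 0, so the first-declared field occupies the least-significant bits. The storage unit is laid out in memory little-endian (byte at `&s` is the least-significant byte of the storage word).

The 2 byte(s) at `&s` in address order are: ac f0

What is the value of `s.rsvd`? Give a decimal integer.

962

[0]=0xac [1]=0xf0 (little-endian) → word 0xf0ac
chan:6 @ bit 0 → (0xf0ac>>0)&0x3f = 0x2c
rsvd:10 @ bit 6 → (0xf0ac>>6)&0x3ff = 0x3c2  ←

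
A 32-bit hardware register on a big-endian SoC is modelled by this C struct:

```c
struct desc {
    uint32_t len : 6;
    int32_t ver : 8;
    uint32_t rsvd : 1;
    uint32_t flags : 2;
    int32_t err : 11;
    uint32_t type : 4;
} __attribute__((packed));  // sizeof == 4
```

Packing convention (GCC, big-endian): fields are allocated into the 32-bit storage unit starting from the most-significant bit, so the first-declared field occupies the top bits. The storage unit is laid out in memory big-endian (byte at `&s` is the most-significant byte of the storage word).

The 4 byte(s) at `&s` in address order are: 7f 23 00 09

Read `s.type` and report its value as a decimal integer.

9

[0]=0x7f [1]=0x23 [2]=0x00 [3]=0x09 (big-endian) → word 0x7f230009
len:6 @ bit 26 → (0x7f230009>>26)&0x3f = 0x1f
ver:8 @ bit 18 → (0x7f230009>>18)&0xff = 0xc8
rsvd:1 @ bit 17 → (0x7f230009>>17)&0x1 = 0x1
flags:2 @ bit 15 → (0x7f230009>>15)&0x3 = 0x2
err:11 @ bit 4 → (0x7f230009>>4)&0x7ff = 0x0
type:4 @ bit 0 → (0x7f230009>>0)&0xf = 0x9  ←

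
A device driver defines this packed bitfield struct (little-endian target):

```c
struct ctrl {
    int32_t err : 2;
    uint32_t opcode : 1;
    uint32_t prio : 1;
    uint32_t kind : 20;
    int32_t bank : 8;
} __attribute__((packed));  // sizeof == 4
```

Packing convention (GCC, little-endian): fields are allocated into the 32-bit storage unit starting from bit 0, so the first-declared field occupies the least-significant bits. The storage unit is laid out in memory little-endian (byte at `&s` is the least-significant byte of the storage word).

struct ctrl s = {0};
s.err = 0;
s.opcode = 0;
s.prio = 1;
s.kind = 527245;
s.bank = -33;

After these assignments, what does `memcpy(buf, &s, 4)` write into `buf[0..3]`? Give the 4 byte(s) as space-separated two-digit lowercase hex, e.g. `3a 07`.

d8 b8 80 df

err:2 = 0 → 0x0 << 0 → word 0x00000000
opcode:1 = 0 → 0x0 << 2 → word 0x00000000
prio:1 = 1 → 0x1 << 3 → word 0x00000008
kind:20 = 527245 → 0x80b8d << 4 → word 0x0080b8d8
bank:8 = -33 → 0xdf << 24 → word 0xdf80b8d8
word = 0xdf80b8d8 → little-endian bytes:
  [0]=0xd8  [1]=0xb8  [2]=0x80  [3]=0xdf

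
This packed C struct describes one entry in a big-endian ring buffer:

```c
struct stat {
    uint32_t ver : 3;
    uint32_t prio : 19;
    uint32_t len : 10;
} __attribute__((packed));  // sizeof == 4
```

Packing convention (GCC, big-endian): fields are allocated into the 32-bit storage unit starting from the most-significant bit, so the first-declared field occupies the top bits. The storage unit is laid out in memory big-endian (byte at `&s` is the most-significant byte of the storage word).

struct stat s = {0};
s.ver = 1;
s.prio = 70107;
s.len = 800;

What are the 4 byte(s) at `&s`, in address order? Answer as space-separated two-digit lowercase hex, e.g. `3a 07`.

[29+:3] ver=1 & 0x7 = 0x1; word=0x20000000
[10+:19] prio=70107 & 0x7ffff = 0x111db; word=0x24476c00
[0+:10] len=800 & 0x3ff = 0x320; word=0x24476f20
word = 0x24476f20 → big-endian bytes:
  [0]=0x24  [1]=0x47  [2]=0x6f  [3]=0x20

24 47 6f 20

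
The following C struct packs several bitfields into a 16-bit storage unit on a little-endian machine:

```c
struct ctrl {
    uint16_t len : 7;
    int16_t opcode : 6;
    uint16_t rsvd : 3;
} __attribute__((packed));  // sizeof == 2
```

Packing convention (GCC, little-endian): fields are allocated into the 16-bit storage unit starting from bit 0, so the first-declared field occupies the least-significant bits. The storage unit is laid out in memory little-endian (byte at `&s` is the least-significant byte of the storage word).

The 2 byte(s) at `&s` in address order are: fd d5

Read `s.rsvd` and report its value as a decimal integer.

6

[0]=0xfd [1]=0xd5 (little-endian) → word 0xd5fd
len:7 @ bit 0 → (0xd5fd>>0)&0x7f = 0x7d
opcode:6 @ bit 7 → (0xd5fd>>7)&0x3f = 0x2b
rsvd:3 @ bit 13 → (0xd5fd>>13)&0x7 = 0x6  ←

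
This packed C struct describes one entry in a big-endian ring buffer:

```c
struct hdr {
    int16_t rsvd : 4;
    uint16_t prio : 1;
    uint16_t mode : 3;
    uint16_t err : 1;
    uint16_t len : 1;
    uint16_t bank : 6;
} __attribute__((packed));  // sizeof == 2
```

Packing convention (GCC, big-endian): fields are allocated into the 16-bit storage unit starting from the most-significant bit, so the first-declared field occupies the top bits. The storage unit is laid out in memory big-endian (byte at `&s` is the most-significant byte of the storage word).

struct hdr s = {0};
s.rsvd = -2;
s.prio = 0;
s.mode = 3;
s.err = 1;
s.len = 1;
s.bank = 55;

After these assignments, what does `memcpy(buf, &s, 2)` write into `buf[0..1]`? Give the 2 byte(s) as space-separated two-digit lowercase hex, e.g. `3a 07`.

rsvd:4 = -2 → 0xe << 12 → word 0xe000
prio:1 = 0 → 0x0 << 11 → word 0xe000
mode:3 = 3 → 0x3 << 8 → word 0xe300
err:1 = 1 → 0x1 << 7 → word 0xe380
len:1 = 1 → 0x1 << 6 → word 0xe3c0
bank:6 = 55 → 0x37 << 0 → word 0xe3f7
word = 0xe3f7 → big-endian bytes:
  [0]=0xe3  [1]=0xf7

e3 f7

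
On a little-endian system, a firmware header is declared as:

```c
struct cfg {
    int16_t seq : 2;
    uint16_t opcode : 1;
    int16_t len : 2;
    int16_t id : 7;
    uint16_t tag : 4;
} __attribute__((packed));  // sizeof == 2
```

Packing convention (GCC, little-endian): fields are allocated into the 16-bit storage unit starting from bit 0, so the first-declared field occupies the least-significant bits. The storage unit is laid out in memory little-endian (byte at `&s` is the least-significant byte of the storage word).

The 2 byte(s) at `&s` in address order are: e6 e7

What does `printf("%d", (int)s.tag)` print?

[0]=0xe6 [1]=0xe7 (little-endian) → word 0xe7e6
seq:2 @ bit 0 → (0xe7e6>>0)&0x3 = 0x2
opcode:1 @ bit 2 → (0xe7e6>>2)&0x1 = 0x1
len:2 @ bit 3 → (0xe7e6>>3)&0x3 = 0x0
id:7 @ bit 5 → (0xe7e6>>5)&0x7f = 0x3f
tag:4 @ bit 12 → (0xe7e6>>12)&0xf = 0xe  ←

14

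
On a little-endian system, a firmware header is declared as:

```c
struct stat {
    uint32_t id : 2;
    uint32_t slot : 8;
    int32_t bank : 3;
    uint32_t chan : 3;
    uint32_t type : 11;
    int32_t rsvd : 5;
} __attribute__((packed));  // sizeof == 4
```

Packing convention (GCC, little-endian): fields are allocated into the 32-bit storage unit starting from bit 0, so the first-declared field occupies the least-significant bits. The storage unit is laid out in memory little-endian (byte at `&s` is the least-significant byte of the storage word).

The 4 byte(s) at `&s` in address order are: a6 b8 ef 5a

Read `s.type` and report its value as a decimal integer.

751

[0]=0xa6 [1]=0xb8 [2]=0xef [3]=0x5a (little-endian) → word 0x5aefb8a6
id:2 @ bit 0 → (0x5aefb8a6>>0)&0x3 = 0x2
slot:8 @ bit 2 → (0x5aefb8a6>>2)&0xff = 0x29
bank:3 @ bit 10 → (0x5aefb8a6>>10)&0x7 = 0x6
chan:3 @ bit 13 → (0x5aefb8a6>>13)&0x7 = 0x5
type:11 @ bit 16 → (0x5aefb8a6>>16)&0x7ff = 0x2ef  ←
rsvd:5 @ bit 27 → (0x5aefb8a6>>27)&0x1f = 0xb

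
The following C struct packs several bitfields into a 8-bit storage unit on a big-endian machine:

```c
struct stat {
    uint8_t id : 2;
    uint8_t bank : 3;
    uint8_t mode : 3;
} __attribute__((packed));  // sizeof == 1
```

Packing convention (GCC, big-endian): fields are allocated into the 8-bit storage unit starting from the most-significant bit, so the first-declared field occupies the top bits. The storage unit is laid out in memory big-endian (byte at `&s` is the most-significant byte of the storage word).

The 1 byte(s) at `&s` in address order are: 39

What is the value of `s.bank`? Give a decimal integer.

7

[0]=0x39 (big-endian) → word 0x39
id [6+:2] = (word>>6) & 0x3 = 0
bank [3+:3] = (word>>3) & 0x7 = 7  ←
mode [0+:3] = (word>>0) & 0x7 = 1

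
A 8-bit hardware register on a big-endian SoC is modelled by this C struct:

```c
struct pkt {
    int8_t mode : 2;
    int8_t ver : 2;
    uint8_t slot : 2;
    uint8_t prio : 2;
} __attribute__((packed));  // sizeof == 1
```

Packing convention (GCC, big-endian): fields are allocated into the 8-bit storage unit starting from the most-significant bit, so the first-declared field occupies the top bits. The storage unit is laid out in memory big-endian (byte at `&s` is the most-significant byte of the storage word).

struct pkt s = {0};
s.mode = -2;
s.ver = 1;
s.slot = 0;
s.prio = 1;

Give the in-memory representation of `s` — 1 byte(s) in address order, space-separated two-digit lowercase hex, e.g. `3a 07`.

91

mode:2 = -2 → 0x2 << 6 → word 0x80
ver:2 = 1 → 0x1 << 4 → word 0x90
slot:2 = 0 → 0x0 << 2 → word 0x90
prio:2 = 1 → 0x1 << 0 → word 0x91
word = 0x91 → big-endian bytes:
  [0]=0x91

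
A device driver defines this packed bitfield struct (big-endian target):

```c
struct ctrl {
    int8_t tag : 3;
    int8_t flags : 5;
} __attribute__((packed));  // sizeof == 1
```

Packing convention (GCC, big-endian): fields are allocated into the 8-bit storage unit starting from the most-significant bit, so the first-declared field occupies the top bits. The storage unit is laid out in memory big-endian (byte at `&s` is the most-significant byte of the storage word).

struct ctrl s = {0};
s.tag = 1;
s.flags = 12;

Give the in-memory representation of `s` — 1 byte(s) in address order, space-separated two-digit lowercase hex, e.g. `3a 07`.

2c

[5+:3] tag=1 & 0x7 = 0x1; word=0x20
[0+:5] flags=12 & 0x1f = 0xc; word=0x2c
word = 0x2c → big-endian bytes:
  [0]=0x2c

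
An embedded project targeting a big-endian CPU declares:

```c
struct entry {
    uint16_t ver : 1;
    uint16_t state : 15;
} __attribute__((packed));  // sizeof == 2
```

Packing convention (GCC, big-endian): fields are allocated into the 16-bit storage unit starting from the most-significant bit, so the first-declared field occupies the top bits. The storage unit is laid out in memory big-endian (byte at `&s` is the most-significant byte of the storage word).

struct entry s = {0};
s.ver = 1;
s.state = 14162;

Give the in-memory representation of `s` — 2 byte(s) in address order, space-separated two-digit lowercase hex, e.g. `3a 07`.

ver:1 = 1 → 0x1 << 15 → word 0x8000
state:15 = 14162 → 0x3752 << 0 → word 0xb752
word = 0xb752 → big-endian bytes:
  [0]=0xb7  [1]=0x52

b7 52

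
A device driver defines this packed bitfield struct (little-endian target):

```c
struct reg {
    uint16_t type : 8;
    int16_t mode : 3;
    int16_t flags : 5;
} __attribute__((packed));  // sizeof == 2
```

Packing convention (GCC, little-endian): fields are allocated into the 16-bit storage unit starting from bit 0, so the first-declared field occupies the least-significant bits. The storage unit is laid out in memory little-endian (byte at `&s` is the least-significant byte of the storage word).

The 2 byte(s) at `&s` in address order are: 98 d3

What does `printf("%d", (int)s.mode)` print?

[0]=0x98 [1]=0xd3 (little-endian) → word 0xd398
type:8 @ bit 0 → (0xd398>>0)&0xff = 0x98
mode:3 @ bit 8 → (0xd398>>8)&0x7 = 0x3  ←
flags:5 @ bit 11 → (0xd398>>11)&0x1f = 0x1a
mode signed 3b, MSB=0: value = 3

3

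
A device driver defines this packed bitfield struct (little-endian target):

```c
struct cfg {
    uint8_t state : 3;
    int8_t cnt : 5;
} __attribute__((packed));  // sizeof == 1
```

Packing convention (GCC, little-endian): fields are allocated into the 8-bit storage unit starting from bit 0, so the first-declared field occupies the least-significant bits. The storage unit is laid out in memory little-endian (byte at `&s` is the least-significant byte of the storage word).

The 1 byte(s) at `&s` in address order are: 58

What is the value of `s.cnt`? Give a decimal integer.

[0]=0x58 (little-endian) → word 0x58
state:3 @ bit 0 → (0x58>>0)&0x7 = 0x0
cnt:5 @ bit 3 → (0x58>>3)&0x1f = 0xb  ←
cnt signed 5b, MSB=0: value = 11

11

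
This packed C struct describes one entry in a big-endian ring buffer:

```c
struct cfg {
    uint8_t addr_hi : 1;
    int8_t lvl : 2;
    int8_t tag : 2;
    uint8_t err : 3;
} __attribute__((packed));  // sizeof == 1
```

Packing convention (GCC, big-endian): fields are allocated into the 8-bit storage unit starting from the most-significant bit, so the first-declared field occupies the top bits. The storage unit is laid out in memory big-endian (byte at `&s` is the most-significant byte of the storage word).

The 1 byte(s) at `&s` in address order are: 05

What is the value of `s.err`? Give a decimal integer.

5

[0]=0x05 (big-endian) → word 0x05
addr_hi [7+:1] = (word>>7) & 0x1 = 0
lvl [5+:2] = (word>>5) & 0x3 = 0
tag [3+:2] = (word>>3) & 0x3 = 0
err [0+:3] = (word>>0) & 0x7 = 5  ←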